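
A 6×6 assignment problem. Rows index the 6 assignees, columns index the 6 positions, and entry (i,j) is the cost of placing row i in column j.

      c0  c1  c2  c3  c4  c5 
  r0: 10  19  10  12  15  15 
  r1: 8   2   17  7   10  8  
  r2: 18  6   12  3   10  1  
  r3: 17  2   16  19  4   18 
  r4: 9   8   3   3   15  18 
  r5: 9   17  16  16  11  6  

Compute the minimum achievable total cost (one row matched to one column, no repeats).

optimal assignment: row0→col0 (cost 10), row1→col1 (cost 2), row2→col3 (cost 3), row3→col4 (cost 4), row4→col2 (cost 3), row5→col5 (cost 6)
total = 10 + 2 + 3 + 4 + 3 + 6 = 28

Minimum assignment cost: 28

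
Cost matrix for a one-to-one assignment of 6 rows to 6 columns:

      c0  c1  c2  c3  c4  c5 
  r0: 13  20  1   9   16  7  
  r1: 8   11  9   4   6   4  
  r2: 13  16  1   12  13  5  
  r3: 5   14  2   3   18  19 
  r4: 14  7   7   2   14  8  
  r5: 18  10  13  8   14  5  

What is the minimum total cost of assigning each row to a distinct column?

optimal assignment: row0→col2 (cost 1), row1→col4 (cost 6), row2→col5 (cost 5), row3→col0 (cost 5), row4→col3 (cost 2), row5→col1 (cost 10)
total = 1 + 6 + 5 + 5 + 2 + 10 = 29

Minimum assignment cost: 29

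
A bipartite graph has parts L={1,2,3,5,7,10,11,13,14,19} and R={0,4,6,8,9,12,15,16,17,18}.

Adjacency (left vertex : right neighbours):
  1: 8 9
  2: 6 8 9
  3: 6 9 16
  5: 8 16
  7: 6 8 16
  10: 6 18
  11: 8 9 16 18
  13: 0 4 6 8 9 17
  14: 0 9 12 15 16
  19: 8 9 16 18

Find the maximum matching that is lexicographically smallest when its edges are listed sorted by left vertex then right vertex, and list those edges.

Lex-smallest maximum matching: {(1,8), (2,6), (3,9), (5,16), (10,18), (13,0), (14,12)}

|M| = 7 (so the lex-smallest maximum matching has 7 edges)
process left vertices in ascending order; for each, take the smallest-labelled available neighbour that still permits 7 edges overall, or leave it unmatched if none does
lex-smallest matching: {1-8, 2-6, 3-9, 5-16, 10-18, 13-0, 14-12}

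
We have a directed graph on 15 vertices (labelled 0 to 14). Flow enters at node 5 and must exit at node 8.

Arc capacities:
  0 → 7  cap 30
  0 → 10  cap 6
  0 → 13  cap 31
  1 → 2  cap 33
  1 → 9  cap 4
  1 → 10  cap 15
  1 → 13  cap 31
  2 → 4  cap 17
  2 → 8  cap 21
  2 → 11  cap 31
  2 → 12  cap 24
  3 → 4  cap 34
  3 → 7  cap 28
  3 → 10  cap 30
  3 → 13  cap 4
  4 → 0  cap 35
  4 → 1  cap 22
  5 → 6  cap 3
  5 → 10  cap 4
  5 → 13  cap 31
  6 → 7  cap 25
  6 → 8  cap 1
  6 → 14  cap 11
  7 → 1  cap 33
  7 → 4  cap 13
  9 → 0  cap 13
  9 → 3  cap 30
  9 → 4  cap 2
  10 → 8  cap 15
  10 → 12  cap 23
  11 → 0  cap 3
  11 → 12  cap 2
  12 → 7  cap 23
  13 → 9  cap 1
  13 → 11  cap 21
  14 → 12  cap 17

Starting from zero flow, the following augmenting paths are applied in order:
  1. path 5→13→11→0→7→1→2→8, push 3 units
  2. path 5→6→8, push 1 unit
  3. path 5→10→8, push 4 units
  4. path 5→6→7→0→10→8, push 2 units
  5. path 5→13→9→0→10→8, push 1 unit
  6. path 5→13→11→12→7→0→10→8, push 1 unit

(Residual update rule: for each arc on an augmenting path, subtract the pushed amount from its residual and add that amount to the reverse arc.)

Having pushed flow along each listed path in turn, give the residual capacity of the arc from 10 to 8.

Residual capacity of (10,8): 7

after path 1 (5→13→11→0→7→1→2→8, push 3): res(10,8)=15
after path 2 (5→6→8, push 1): res(10,8)=15
after path 3 (5→10→8, push 4): res(10,8)=11
after path 4 (5→6→7→0→10→8, push 2): res(10,8)=9
after path 5 (5→13→9→0→10→8, push 1): res(10,8)=8
after path 6 (5→13→11→12→7→0→10→8, push 1): res(10,8)=7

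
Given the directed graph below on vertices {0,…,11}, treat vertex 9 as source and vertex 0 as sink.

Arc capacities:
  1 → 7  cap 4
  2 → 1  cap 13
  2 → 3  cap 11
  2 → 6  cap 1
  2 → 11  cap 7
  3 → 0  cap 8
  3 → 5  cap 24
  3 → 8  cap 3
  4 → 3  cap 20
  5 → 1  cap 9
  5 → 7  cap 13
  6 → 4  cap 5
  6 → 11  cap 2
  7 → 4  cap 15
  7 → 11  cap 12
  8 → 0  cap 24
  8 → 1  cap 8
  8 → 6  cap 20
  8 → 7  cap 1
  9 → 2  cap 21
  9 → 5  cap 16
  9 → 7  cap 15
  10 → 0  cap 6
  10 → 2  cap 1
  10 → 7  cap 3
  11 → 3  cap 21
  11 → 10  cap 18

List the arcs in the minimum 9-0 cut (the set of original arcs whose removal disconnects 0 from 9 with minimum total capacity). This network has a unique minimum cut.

Min-cut arcs: {(3,0), (3,8), (10,0)} (total capacity 17)

augment #1: 9→2→3→0 push 8
augment #2: 9→2→3→8→0 push 3
augment #3: 9→2→11→10→0 push 6
max flow = 17; residual-reachable set from 9 gives S-side
cut edges (S→T): {(3,0), (3,8), (10,0)} total cap 17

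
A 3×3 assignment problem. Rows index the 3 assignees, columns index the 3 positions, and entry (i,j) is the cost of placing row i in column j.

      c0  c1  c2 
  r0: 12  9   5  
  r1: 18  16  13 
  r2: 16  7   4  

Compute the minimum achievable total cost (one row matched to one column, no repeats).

optimal assignment: row0→col2 (cost 5), row1→col0 (cost 18), row2→col1 (cost 7)
total = 5 + 18 + 7 = 30

Minimum assignment cost: 30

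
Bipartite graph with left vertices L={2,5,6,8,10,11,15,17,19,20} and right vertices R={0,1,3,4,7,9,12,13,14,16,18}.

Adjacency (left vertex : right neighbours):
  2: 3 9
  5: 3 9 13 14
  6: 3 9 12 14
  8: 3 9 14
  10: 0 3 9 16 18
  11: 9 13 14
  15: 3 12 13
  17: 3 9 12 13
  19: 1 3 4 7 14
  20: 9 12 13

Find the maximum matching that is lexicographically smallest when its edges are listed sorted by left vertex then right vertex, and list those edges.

|M| = 7 (so the lex-smallest maximum matching has 7 edges)
process left vertices in ascending order; for each, take the smallest-labelled available neighbour that still permits 7 edges overall, or leave it unmatched if none does
lex-smallest matching: {2-3, 5-9, 6-12, 8-14, 10-0, 11-13, 19-1}

Lex-smallest maximum matching: {(2,3), (5,9), (6,12), (8,14), (10,0), (11,13), (19,1)}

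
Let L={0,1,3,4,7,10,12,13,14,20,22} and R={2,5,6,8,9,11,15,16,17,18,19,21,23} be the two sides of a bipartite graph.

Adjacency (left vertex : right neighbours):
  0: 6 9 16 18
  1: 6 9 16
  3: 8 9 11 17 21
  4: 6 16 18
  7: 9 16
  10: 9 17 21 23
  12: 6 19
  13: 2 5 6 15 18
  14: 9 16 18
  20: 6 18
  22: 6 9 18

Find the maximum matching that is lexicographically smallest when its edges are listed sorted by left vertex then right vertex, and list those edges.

|M| = 8 (so the lex-smallest maximum matching has 8 edges)
process left vertices in ascending order; for each, take the smallest-labelled available neighbour that still permits 8 edges overall, or leave it unmatched if none does
lex-smallest matching: {0-6, 1-9, 3-8, 4-16, 10-17, 12-19, 13-2, 14-18}

Lex-smallest maximum matching: {(0,6), (1,9), (3,8), (4,16), (10,17), (12,19), (13,2), (14,18)}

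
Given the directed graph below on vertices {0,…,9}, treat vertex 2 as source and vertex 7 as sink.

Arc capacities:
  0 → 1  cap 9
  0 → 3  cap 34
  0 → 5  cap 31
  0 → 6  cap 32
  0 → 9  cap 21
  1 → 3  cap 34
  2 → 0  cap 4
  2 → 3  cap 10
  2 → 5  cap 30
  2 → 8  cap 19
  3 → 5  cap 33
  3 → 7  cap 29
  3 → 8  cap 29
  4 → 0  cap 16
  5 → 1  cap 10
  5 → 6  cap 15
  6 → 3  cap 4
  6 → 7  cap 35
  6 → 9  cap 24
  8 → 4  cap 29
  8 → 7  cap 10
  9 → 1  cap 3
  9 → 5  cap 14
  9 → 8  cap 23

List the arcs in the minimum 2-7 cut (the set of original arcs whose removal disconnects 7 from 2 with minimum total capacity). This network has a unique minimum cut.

augment #1: 2→3→7 push 10
augment #2: 2→8→7 push 10
augment #3: 2→0→3→7 push 4
augment #4: 2→5→6→7 push 15
augment #5: 2→5→1→3→7 push 10
augment #6: 2→8→4→0→3→7 push 5
augment #7: 2→8→4→0→6→7 push 4
max flow = 58; residual-reachable set from 2 gives S-side
cut edges (S→T): {(2,0), (2,3), (2,8), (5,1), (5,6)} total cap 58

Min-cut arcs: {(2,0), (2,3), (2,8), (5,1), (5,6)} (total capacity 58)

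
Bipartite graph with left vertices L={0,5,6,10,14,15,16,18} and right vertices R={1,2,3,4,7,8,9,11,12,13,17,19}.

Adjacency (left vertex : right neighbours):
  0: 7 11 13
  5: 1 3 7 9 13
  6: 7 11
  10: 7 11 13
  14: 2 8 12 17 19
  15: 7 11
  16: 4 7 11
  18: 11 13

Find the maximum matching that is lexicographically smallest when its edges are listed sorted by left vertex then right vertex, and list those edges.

|M| = 6 (so the lex-smallest maximum matching has 6 edges)
process left vertices in ascending order; for each, take the smallest-labelled available neighbour that still permits 6 edges overall, or leave it unmatched if none does
lex-smallest matching: {0-7, 5-1, 6-11, 10-13, 14-2, 16-4}

Lex-smallest maximum matching: {(0,7), (5,1), (6,11), (10,13), (14,2), (16,4)}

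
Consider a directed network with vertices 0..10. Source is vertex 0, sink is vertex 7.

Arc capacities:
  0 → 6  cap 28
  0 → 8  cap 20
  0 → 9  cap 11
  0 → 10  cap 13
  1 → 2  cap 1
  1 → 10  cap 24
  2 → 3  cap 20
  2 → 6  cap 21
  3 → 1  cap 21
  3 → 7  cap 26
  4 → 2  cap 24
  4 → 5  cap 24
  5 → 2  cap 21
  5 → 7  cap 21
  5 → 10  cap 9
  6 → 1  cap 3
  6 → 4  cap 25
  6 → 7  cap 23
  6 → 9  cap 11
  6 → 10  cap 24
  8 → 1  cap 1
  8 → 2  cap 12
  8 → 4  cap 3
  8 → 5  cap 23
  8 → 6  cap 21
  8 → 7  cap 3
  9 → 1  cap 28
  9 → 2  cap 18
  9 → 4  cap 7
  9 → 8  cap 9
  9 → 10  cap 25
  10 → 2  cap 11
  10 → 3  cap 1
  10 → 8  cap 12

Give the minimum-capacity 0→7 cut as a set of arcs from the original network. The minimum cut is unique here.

Min-cut arcs: {(2,3), (5,7), (6,7), (8,7), (10,3)} (total capacity 68)

augment #1: 0→6→7 push 23
augment #2: 0→8→7 push 3
augment #3: 0→8→5→7 push 17
augment #4: 0→10→3→7 push 1
augment #5: 0→6→4→5→7 push 4
augment #6: 0→9→2→3→7 push 11
augment #7: 0→10→2→3→7 push 9
max flow = 68; residual-reachable set from 0 gives S-side
cut edges (S→T): {(2,3), (5,7), (6,7), (8,7), (10,3)} total cap 68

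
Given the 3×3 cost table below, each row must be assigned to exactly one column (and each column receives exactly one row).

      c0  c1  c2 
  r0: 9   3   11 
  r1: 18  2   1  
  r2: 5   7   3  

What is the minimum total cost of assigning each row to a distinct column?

Minimum assignment cost: 9

optimal assignment: row0→col1 (cost 3), row1→col2 (cost 1), row2→col0 (cost 5)
total = 3 + 1 + 5 = 9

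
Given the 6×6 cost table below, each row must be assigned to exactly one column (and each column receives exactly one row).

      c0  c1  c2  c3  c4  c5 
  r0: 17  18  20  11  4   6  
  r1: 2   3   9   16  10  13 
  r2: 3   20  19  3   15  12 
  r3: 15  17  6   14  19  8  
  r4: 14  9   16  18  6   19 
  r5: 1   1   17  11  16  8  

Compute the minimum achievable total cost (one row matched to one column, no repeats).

optimal assignment: row0→col5 (cost 6), row1→col0 (cost 2), row2→col3 (cost 3), row3→col2 (cost 6), row4→col4 (cost 6), row5→col1 (cost 1)
total = 6 + 2 + 3 + 6 + 6 + 1 = 24

Minimum assignment cost: 24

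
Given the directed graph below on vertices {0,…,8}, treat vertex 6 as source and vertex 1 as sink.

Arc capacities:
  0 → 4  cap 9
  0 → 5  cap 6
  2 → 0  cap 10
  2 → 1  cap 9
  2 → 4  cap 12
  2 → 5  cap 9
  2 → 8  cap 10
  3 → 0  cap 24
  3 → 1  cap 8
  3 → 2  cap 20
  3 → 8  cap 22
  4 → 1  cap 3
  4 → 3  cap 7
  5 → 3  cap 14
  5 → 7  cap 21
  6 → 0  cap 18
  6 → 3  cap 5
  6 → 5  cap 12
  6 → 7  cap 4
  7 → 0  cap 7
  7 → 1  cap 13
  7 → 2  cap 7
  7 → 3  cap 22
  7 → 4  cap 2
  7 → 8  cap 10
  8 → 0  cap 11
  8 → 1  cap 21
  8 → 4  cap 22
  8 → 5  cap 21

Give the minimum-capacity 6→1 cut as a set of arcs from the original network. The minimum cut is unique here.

augment #1: 6→3→1 push 5
augment #2: 6→7→1 push 4
augment #3: 6→0→4→1 push 3
augment #4: 6→5→3→1 push 3
augment #5: 6→5→7→1 push 9
augment #6: 6→0→4→3→2→1 push 6
augment #7: 6→0→5→3→2→1 push 3
augment #8: 6→0→5→3→8→1 push 3
max flow = 36; residual-reachable set from 6 gives S-side
cut edges (S→T): {(0,4), (0,5), (6,3), (6,5), (6,7)} total cap 36

Min-cut arcs: {(0,4), (0,5), (6,3), (6,5), (6,7)} (total capacity 36)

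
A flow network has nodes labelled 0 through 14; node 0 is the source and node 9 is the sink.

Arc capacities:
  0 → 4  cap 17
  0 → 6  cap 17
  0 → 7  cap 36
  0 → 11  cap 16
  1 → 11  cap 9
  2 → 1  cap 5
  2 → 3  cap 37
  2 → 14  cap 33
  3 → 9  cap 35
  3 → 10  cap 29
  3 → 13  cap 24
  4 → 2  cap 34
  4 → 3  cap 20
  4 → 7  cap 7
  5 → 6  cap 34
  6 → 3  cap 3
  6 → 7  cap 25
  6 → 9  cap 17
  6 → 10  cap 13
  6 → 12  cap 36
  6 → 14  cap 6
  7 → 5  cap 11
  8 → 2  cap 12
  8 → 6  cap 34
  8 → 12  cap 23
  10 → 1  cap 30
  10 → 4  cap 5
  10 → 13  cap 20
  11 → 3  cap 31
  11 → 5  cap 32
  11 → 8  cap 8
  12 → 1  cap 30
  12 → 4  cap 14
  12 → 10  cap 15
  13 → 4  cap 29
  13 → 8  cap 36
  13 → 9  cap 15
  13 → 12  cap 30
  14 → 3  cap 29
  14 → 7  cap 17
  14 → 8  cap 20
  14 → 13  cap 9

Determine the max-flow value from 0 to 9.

Maximum flow value: 61

augment #1: 0→6→9 bottleneck 17, total now 17
augment #2: 0→4→3→9 bottleneck 17, total now 34
augment #3: 0→11→3→9 bottleneck 16, total now 50
augment #4: 0→7→5→6→3→9 bottleneck 2, total now 52
augment #5: 0→7→5→6→3→13→9 bottleneck 1, total now 53
augment #6: 0→7→5→6→10→13→9 bottleneck 8, total now 61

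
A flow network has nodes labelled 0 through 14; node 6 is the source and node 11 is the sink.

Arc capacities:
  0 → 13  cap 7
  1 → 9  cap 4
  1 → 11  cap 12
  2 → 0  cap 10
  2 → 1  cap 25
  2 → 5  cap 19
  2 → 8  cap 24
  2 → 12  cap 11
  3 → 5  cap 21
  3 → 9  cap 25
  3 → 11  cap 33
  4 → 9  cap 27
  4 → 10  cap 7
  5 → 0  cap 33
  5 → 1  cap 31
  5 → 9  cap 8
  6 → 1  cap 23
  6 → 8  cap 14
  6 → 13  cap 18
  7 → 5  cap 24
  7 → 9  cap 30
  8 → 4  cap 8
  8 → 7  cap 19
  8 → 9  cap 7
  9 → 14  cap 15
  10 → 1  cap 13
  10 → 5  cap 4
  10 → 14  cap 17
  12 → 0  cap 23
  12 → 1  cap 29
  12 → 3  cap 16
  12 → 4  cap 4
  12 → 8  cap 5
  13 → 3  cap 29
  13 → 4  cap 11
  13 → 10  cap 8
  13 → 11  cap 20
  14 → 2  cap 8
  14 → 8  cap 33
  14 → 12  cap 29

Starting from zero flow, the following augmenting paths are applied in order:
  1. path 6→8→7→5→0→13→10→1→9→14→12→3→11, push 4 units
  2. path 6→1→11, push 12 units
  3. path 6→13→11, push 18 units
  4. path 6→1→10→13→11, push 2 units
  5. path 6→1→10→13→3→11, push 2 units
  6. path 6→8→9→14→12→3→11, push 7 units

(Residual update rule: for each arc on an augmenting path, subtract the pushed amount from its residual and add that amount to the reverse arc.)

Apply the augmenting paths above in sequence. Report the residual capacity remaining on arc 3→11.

Residual capacity of (3,11): 20

after path 1 (6→8→7→5→0→13→10→1→9→14→12→3→11, push 4): res(3,11)=29
after path 2 (6→1→11, push 12): res(3,11)=29
after path 3 (6→13→11, push 18): res(3,11)=29
after path 4 (6→1→10→13→11, push 2): res(3,11)=29
after path 5 (6→1→10→13→3→11, push 2): res(3,11)=27
after path 6 (6→8→9→14→12→3→11, push 7): res(3,11)=20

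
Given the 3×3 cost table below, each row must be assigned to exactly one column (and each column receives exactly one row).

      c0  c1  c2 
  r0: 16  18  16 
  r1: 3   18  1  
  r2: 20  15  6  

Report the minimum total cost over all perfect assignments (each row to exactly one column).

optimal assignment: row0→col1 (cost 18), row1→col0 (cost 3), row2→col2 (cost 6)
total = 18 + 3 + 6 = 27

Minimum assignment cost: 27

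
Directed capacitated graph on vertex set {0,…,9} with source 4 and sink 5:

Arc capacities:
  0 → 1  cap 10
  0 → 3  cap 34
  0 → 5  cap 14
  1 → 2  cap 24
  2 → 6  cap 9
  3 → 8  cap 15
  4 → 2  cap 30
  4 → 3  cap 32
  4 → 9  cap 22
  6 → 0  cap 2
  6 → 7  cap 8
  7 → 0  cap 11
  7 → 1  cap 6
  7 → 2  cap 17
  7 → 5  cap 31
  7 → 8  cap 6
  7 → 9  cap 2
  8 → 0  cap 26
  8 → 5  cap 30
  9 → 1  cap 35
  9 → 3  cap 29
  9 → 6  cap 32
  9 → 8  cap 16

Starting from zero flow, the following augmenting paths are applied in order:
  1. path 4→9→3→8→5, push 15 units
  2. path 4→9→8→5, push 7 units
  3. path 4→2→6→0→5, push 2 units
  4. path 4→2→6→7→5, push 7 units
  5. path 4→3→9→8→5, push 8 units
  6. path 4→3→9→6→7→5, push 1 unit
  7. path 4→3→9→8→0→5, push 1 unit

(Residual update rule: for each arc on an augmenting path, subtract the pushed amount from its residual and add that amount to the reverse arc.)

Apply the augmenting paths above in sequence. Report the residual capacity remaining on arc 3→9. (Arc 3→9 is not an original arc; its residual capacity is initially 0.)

Residual capacity of (3,9): 5

after path 1 (4→9→3→8→5, push 15): res(3,9)=15
after path 2 (4→9→8→5, push 7): res(3,9)=15
after path 3 (4→2→6→0→5, push 2): res(3,9)=15
after path 4 (4→2→6→7→5, push 7): res(3,9)=15
after path 5 (4→3→9→8→5, push 8): res(3,9)=7
after path 6 (4→3→9→6→7→5, push 1): res(3,9)=6
after path 7 (4→3→9→8→0→5, push 1): res(3,9)=5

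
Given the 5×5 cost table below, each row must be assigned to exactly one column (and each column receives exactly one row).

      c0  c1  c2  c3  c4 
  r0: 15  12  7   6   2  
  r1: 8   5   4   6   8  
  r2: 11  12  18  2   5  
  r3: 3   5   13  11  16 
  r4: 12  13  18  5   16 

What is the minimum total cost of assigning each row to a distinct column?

Minimum assignment cost: 24

optimal assignment: row0→col4 (cost 2), row1→col2 (cost 4), row2→col3 (cost 2), row3→col0 (cost 3), row4→col1 (cost 13)
total = 2 + 4 + 2 + 3 + 13 = 24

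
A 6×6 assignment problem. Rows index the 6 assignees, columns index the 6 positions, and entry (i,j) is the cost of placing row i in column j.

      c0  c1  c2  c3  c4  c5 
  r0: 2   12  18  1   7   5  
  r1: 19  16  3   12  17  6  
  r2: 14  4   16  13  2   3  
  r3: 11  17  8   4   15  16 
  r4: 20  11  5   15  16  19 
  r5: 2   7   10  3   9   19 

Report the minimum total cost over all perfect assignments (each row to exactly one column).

Minimum assignment cost: 26

optimal assignment: row0→col0 (cost 2), row1→col5 (cost 6), row2→col4 (cost 2), row3→col3 (cost 4), row4→col2 (cost 5), row5→col1 (cost 7)
total = 2 + 6 + 2 + 4 + 5 + 7 = 26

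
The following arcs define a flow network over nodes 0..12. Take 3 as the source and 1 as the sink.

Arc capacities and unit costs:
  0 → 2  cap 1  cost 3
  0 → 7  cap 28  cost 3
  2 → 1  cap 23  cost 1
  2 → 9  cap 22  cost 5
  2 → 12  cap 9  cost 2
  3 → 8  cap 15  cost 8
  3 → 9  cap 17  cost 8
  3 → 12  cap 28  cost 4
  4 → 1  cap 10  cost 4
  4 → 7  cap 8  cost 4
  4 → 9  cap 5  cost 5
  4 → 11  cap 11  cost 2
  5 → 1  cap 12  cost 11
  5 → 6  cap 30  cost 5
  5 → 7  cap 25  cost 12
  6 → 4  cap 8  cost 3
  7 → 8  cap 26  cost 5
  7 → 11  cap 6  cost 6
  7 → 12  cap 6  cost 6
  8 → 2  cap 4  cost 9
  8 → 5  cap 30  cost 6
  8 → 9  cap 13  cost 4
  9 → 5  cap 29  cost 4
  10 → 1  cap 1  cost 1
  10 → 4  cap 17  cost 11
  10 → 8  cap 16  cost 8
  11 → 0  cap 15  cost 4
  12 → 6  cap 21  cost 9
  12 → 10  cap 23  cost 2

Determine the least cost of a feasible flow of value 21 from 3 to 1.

shortest-cost path #1: 3→12→10→1 push 1 @ unit cost 7 (adds 7)
shortest-cost path #2: 3→8→2→1 push 4 @ unit cost 18 (adds 72)
shortest-cost path #3: 3→12→6→4→1 push 8 @ unit cost 20 (adds 160)
shortest-cost path #4: 3→12→10→4→1 push 2 @ unit cost 21 (adds 42)
shortest-cost path #5: 3→9→5→1 push 6 @ unit cost 23 (adds 138)
total cost = 419

Minimum cost for 21 units: 419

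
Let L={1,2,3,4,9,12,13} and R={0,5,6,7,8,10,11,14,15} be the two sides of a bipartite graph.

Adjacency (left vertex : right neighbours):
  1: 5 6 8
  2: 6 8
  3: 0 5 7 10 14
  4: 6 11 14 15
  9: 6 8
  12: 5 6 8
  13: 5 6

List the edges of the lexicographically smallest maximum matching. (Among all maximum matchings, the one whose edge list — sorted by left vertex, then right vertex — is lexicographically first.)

|M| = 5 (so the lex-smallest maximum matching has 5 edges)
process left vertices in ascending order; for each, take the smallest-labelled available neighbour that still permits 5 edges overall, or leave it unmatched if none does
lex-smallest matching: {1-5, 2-6, 3-0, 4-11, 9-8}

Lex-smallest maximum matching: {(1,5), (2,6), (3,0), (4,11), (9,8)}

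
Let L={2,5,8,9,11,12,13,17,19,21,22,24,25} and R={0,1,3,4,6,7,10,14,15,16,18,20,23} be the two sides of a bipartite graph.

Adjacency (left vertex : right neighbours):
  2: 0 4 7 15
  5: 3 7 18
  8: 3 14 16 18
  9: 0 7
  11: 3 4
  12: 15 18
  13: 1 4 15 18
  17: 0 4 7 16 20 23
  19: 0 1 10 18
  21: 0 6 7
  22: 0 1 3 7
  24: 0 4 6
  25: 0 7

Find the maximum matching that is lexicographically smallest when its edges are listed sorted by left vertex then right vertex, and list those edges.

Lex-smallest maximum matching: {(2,0), (5,3), (8,14), (9,7), (11,4), (12,15), (13,18), (17,16), (19,10), (21,6), (22,1)}

|M| = 11 (so the lex-smallest maximum matching has 11 edges)
process left vertices in ascending order; for each, take the smallest-labelled available neighbour that still permits 11 edges overall, or leave it unmatched if none does
lex-smallest matching: {2-0, 5-3, 8-14, 9-7, 11-4, 12-15, 13-18, 17-16, 19-10, 21-6, 22-1}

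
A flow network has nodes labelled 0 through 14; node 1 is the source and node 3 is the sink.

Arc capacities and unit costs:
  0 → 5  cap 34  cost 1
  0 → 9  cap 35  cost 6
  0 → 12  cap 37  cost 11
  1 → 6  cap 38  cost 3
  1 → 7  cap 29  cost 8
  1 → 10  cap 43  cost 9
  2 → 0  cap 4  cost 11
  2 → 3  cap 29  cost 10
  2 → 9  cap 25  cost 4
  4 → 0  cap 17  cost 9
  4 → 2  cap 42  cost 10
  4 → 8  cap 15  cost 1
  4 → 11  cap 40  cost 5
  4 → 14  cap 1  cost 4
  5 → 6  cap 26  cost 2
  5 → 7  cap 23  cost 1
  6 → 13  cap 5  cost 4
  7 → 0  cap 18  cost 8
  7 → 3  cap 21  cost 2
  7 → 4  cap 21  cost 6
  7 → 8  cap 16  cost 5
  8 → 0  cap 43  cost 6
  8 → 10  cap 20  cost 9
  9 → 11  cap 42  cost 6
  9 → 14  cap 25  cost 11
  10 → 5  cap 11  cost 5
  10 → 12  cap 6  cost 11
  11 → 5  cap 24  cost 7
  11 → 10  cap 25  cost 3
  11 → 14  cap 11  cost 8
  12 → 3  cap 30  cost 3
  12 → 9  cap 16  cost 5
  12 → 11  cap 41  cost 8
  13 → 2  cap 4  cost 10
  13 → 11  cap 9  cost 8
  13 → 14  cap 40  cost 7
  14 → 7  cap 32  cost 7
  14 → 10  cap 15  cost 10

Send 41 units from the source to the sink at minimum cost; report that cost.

Minimum cost for 41 units: 770

shortest-cost path #1: 1→7→3 push 21 @ unit cost 10 (adds 210)
shortest-cost path #2: 1→10→12→3 push 6 @ unit cost 23 (adds 138)
shortest-cost path #3: 1→6→13→2→3 push 4 @ unit cost 27 (adds 108)
shortest-cost path #4: 1→7→0→12→3 push 8 @ unit cost 30 (adds 240)
shortest-cost path #5: 1→10→5→7→0→12→3 push 2 @ unit cost 37 (adds 74)
total cost = 770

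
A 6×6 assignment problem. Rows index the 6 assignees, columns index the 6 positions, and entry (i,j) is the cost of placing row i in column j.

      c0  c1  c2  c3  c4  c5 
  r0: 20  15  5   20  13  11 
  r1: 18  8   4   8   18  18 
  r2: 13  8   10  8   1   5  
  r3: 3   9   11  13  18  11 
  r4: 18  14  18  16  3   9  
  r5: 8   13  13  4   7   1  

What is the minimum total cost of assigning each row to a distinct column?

Minimum assignment cost: 28

one of 3 optimal assignments: row0→col2 (cost 5), row1→col1 (cost 8), row2→col3 (cost 8), row3→col0 (cost 3), row4→col4 (cost 3), row5→col5 (cost 1)
total = 5 + 8 + 8 + 3 + 3 + 1 = 28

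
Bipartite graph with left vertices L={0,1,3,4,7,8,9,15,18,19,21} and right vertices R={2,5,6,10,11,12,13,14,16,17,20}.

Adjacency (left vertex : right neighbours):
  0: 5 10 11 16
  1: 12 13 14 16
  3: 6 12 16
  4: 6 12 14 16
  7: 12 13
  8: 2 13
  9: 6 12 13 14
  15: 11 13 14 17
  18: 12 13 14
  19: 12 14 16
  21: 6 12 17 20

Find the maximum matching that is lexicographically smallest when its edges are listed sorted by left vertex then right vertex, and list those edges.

|M| = 9 (so the lex-smallest maximum matching has 9 edges)
process left vertices in ascending order; for each, take the smallest-labelled available neighbour that still permits 9 edges overall, or leave it unmatched if none does
lex-smallest matching: {0-5, 1-12, 3-6, 4-14, 7-13, 8-2, 15-11, 19-16, 21-17}

Lex-smallest maximum matching: {(0,5), (1,12), (3,6), (4,14), (7,13), (8,2), (15,11), (19,16), (21,17)}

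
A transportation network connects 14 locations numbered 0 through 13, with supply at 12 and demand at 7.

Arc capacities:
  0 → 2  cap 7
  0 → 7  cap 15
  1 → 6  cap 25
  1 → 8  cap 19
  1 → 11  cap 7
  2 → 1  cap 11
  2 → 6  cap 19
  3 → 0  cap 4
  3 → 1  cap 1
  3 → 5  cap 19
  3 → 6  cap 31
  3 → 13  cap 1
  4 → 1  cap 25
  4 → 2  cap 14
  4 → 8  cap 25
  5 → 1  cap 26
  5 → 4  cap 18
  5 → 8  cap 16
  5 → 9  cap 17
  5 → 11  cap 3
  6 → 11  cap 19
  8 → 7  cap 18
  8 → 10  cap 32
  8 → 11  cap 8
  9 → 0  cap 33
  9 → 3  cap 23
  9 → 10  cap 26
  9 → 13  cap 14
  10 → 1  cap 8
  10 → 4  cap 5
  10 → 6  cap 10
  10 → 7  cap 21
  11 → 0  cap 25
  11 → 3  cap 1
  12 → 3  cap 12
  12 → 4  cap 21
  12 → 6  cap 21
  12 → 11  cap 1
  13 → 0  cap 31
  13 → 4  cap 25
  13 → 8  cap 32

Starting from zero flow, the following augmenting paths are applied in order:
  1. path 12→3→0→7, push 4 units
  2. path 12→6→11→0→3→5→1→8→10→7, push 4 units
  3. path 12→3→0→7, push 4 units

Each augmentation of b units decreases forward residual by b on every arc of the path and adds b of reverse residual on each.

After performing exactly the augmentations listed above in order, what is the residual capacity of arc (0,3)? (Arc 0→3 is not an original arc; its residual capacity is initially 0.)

after path 1 (12→3→0→7, push 4): res(0,3)=4
after path 2 (12→6→11→0→3→5→1→8→10→7, push 4): res(0,3)=0
after path 3 (12→3→0→7, push 4): res(0,3)=4

Residual capacity of (0,3): 4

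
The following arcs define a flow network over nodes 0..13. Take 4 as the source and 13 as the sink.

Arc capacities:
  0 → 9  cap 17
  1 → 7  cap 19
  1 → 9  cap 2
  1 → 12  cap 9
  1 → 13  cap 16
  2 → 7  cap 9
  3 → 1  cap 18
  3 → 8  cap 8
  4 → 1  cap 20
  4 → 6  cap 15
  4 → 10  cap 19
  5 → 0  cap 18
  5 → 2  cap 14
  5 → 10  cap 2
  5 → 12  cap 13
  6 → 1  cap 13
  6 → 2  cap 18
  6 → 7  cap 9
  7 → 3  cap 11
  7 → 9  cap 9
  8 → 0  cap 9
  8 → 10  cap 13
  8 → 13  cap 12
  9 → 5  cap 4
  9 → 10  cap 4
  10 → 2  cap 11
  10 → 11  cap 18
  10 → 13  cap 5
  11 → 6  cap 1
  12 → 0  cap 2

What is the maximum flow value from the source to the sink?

Maximum flow value: 29

augment #1: 4→1→13 bottleneck 16, total now 16
augment #2: 4→10→13 bottleneck 5, total now 21
augment #3: 4→1→7→3→8→13 bottleneck 4, total now 25
augment #4: 4→6→7→3→8→13 bottleneck 4, total now 29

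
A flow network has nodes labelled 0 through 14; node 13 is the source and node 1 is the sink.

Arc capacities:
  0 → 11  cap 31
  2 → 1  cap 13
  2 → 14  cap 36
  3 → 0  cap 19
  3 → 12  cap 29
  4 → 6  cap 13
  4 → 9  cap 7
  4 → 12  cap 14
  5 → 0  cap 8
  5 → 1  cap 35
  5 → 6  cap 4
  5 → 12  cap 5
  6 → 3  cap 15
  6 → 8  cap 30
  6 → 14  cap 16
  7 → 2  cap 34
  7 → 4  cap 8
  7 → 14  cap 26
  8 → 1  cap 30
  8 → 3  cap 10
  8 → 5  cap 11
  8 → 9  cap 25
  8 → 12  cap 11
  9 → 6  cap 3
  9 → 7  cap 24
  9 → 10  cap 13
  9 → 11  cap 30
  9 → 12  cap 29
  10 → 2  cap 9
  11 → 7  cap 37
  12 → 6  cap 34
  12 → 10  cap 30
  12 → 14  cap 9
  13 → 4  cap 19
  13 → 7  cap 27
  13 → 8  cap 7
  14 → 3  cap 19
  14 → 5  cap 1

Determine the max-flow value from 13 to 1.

augment #1: 13→8→1 bottleneck 7, total now 7
augment #2: 13→7→2→1 bottleneck 13, total now 20
augment #3: 13→4→6→8→1 bottleneck 13, total now 33
augment #4: 13→7→14→5→1 bottleneck 1, total now 34
augment #5: 13→4→9→6→8→1 bottleneck 3, total now 37
augment #6: 13→4→12→6→8→1 bottleneck 3, total now 40
augment #7: 13→7→4→12→6→8→1 bottleneck 4, total now 44
augment #8: 13→7→4→12→6→8→5→1 bottleneck 4, total now 48
augment #9: 13→7→14→3→12→6→8→5→1 bottleneck 3, total now 51

Maximum flow value: 51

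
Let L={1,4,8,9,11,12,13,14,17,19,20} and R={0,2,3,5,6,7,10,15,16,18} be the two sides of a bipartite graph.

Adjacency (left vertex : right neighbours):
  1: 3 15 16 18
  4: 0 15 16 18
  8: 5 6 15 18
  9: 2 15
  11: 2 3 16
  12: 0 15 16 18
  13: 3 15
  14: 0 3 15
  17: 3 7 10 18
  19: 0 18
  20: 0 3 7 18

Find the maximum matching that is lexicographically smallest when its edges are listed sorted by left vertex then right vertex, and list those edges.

|M| = 9 (so the lex-smallest maximum matching has 9 edges)
process left vertices in ascending order; for each, take the smallest-labelled available neighbour that still permits 9 edges overall, or leave it unmatched if none does
lex-smallest matching: {1-3, 4-0, 8-5, 9-2, 11-16, 12-15, 17-10, 19-18, 20-7}

Lex-smallest maximum matching: {(1,3), (4,0), (8,5), (9,2), (11,16), (12,15), (17,10), (19,18), (20,7)}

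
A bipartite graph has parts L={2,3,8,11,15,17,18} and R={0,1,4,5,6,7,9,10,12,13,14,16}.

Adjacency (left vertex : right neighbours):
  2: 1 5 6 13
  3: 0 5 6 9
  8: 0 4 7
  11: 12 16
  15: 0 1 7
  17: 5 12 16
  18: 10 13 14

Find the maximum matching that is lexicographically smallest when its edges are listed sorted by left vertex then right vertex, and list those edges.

|M| = 7 (so the lex-smallest maximum matching has 7 edges)
process left vertices in ascending order; for each, take the smallest-labelled available neighbour that still permits 7 edges overall, or leave it unmatched if none does
lex-smallest matching: {2-1, 3-0, 8-4, 11-12, 15-7, 17-5, 18-10}

Lex-smallest maximum matching: {(2,1), (3,0), (8,4), (11,12), (15,7), (17,5), (18,10)}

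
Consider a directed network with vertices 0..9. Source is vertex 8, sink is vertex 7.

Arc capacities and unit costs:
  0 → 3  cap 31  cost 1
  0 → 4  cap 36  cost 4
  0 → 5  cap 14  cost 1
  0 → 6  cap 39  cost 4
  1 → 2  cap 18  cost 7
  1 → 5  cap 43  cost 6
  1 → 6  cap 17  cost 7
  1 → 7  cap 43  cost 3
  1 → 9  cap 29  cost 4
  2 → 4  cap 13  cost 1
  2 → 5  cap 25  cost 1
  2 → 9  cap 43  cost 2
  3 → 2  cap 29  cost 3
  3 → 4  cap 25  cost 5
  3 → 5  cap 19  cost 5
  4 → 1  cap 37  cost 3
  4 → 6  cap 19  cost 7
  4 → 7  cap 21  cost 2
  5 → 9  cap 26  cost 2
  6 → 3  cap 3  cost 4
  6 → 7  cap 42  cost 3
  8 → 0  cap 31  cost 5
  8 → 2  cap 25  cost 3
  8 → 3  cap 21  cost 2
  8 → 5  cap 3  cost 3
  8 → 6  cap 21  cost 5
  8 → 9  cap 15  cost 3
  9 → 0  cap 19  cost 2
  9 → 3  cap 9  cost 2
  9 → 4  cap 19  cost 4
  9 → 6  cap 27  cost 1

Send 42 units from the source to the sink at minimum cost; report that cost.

shortest-cost path #1: 8→2→4→7 push 13 @ unit cost 6 (adds 78)
shortest-cost path #2: 8→9→6→7 push 15 @ unit cost 7 (adds 105)
shortest-cost path #3: 8→6→7 push 14 @ unit cost 8 (adds 112)
total cost = 295

Minimum cost for 42 units: 295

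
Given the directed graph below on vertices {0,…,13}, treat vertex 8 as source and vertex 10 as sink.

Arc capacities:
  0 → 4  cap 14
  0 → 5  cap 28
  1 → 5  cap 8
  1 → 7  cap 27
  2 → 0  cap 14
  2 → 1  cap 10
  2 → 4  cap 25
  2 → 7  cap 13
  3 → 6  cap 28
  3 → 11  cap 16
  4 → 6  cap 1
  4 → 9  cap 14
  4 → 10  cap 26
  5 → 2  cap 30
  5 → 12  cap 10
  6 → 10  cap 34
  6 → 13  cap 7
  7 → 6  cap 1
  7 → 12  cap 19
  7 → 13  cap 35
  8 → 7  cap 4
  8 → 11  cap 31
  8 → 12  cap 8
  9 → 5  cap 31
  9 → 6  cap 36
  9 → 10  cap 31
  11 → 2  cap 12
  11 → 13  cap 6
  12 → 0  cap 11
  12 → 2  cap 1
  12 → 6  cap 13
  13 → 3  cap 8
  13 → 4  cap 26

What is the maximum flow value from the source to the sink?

Maximum flow value: 30

augment #1: 8→7→6→10 bottleneck 1, total now 1
augment #2: 8→12→6→10 bottleneck 8, total now 9
augment #3: 8→7→12→6→10 bottleneck 3, total now 12
augment #4: 8→11→2→4→10 bottleneck 12, total now 24
augment #5: 8→11→13→4→10 bottleneck 6, total now 30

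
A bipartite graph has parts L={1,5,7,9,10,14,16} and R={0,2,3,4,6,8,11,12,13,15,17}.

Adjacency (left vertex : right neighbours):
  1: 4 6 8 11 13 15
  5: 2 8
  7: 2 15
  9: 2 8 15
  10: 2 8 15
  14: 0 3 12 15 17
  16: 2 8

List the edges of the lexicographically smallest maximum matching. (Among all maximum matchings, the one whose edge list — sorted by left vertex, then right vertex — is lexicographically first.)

|M| = 5 (so the lex-smallest maximum matching has 5 edges)
process left vertices in ascending order; for each, take the smallest-labelled available neighbour that still permits 5 edges overall, or leave it unmatched if none does
lex-smallest matching: {1-4, 5-2, 7-15, 9-8, 14-0}

Lex-smallest maximum matching: {(1,4), (5,2), (7,15), (9,8), (14,0)}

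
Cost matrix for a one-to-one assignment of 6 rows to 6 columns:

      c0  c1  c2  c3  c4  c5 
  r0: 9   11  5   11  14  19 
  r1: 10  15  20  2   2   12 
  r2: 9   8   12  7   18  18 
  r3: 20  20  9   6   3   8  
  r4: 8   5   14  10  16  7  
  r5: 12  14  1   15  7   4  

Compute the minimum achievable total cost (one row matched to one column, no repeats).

optimal assignment: row0→col2 (cost 5), row1→col3 (cost 2), row2→col0 (cost 9), row3→col4 (cost 3), row4→col1 (cost 5), row5→col5 (cost 4)
total = 5 + 2 + 9 + 3 + 5 + 4 = 28

Minimum assignment cost: 28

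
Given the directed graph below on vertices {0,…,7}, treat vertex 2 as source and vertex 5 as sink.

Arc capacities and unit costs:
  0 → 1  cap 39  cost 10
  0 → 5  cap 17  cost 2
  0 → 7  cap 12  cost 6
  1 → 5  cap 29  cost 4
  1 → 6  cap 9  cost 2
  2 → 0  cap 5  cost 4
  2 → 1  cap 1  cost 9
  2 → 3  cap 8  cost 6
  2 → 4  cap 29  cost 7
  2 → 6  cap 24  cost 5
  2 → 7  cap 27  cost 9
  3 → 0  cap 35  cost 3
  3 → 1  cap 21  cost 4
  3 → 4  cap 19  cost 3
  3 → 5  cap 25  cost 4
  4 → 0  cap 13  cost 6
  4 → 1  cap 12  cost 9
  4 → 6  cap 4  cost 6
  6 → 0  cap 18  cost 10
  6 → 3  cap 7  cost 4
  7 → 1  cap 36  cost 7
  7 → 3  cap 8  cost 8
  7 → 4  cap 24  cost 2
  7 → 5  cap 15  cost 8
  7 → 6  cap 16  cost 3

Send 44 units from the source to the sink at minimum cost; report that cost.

Minimum cost for 44 units: 581

shortest-cost path #1: 2→0→5 push 5 @ unit cost 6 (adds 30)
shortest-cost path #2: 2→3→5 push 8 @ unit cost 10 (adds 80)
shortest-cost path #3: 2→1→5 push 1 @ unit cost 13 (adds 13)
shortest-cost path #4: 2→6→3→5 push 7 @ unit cost 13 (adds 91)
shortest-cost path #5: 2→4→0→5 push 12 @ unit cost 15 (adds 180)
shortest-cost path #6: 2→7→5 push 11 @ unit cost 17 (adds 187)
total cost = 581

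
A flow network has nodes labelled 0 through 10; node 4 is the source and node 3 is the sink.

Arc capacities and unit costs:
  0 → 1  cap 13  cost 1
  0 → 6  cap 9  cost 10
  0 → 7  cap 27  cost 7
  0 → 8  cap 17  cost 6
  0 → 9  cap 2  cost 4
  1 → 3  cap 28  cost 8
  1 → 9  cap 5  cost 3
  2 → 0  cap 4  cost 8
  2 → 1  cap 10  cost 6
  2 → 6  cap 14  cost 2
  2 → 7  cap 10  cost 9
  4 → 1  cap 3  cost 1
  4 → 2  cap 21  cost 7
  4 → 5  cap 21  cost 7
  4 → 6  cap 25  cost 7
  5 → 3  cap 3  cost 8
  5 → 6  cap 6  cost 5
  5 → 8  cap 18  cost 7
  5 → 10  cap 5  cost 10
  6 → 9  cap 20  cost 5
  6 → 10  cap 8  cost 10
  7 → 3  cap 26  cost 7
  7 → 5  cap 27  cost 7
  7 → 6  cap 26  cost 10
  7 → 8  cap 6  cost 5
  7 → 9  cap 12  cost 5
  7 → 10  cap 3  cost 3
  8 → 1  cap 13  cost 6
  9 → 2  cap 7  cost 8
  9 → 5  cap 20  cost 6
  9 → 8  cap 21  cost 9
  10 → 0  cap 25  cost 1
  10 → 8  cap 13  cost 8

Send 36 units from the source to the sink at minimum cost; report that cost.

Minimum cost for 36 units: 779

shortest-cost path #1: 4→1→3 push 3 @ unit cost 9 (adds 27)
shortest-cost path #2: 4→5→3 push 3 @ unit cost 15 (adds 45)
shortest-cost path #3: 4→2→1→3 push 10 @ unit cost 21 (adds 210)
shortest-cost path #4: 4→2→7→3 push 10 @ unit cost 23 (adds 230)
shortest-cost path #5: 4→2→0→1→3 push 1 @ unit cost 24 (adds 24)
shortest-cost path #6: 4→5→10→0→1→3 push 5 @ unit cost 27 (adds 135)
shortest-cost path #7: 4→6→10→0→1→3 push 4 @ unit cost 27 (adds 108)
total cost = 779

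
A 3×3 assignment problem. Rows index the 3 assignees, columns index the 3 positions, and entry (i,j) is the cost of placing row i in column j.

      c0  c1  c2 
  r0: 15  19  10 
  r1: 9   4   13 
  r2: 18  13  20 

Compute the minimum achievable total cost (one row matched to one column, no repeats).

one of 2 optimal assignments: row0→col2 (cost 10), row1→col0 (cost 9), row2→col1 (cost 13)
total = 10 + 9 + 13 = 32

Minimum assignment cost: 32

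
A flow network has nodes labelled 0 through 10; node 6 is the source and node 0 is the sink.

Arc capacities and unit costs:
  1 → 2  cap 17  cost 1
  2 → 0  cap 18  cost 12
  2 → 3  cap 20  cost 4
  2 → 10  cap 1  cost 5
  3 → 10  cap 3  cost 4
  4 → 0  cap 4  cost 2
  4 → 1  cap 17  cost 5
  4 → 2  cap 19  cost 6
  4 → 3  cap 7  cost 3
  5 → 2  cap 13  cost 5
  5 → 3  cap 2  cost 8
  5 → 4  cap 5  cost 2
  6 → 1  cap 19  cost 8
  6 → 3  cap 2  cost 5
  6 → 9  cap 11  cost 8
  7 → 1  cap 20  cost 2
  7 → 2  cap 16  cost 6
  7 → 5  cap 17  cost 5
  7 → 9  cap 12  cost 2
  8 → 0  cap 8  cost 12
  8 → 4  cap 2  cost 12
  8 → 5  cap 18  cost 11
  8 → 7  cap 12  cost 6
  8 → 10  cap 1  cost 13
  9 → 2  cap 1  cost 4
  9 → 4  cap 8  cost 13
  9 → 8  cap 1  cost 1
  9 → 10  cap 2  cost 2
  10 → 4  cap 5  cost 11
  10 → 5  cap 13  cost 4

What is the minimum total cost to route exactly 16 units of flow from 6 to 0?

Minimum cost for 16 units: 322

shortest-cost path #1: 6→3→10→5→4→0 push 2 @ unit cost 17 (adds 34)
shortest-cost path #2: 6→9→10→5→4→0 push 2 @ unit cost 18 (adds 36)
shortest-cost path #3: 6→1→2→0 push 12 @ unit cost 21 (adds 252)
total cost = 322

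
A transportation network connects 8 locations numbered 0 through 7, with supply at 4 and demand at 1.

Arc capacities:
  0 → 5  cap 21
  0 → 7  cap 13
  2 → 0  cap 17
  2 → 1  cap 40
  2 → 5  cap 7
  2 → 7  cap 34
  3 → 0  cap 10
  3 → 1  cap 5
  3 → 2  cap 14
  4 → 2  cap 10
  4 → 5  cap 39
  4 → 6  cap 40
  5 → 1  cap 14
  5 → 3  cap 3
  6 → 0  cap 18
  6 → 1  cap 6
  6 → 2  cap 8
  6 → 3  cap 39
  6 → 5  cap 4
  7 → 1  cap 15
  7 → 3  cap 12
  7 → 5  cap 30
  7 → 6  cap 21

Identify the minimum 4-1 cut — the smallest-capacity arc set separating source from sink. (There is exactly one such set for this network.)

augment #1: 4→2→1 push 10
augment #2: 4→5→1 push 14
augment #3: 4→6→1 push 6
augment #4: 4→5→3→1 push 3
augment #5: 4→6→2→1 push 8
augment #6: 4→6→3→1 push 2
augment #7: 4→6→0→7→1 push 13
augment #8: 4→6→3→2→1 push 11
max flow = 67; residual-reachable set from 4 gives S-side
cut edges (S→T): {(4,2), (4,6), (5,1), (5,3)} total cap 67

Min-cut arcs: {(4,2), (4,6), (5,1), (5,3)} (total capacity 67)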